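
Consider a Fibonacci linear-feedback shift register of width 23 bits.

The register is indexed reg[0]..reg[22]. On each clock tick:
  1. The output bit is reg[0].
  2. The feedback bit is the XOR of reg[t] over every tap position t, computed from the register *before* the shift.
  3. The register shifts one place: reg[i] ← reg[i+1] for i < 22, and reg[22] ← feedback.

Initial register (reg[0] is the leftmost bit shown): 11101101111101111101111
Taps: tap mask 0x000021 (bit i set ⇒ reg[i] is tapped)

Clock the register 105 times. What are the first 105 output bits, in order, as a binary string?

111011011111011111011110101001100001100000010100110010100011010100011011000110010010110011110000011110010

k : reg_k → out_k, fb_k
0: 11101101111101111101111 → 1, fb=0
1: 11011011111011111011110 → 1, fb=1
2: 10110111110111110111101 → 1, fb=0
3: 01101111101111101111010 → 0, fb=1
4: 11011111011111011110101 → 1, fb=0
5: 10111110111110111101010 → 1, fb=0
6: 01111101111101111010100 → 0, fb=1
7: 11111011111011110101001 → 1, fb=1
8: 11110111110111101010011 → 1, fb=0
9: 11101111101111010100110 → 1, fb=0
10: 11011111011110101001100 → 1, fb=0
11: 10111110111101010011000 → 1, fb=0
12: 01111101111010100110000 → 0, fb=1
13: 11111011110101001100001 → 1, fb=1
14: 11110111101010011000011 → 1, fb=0
15: 11101111010100110000110 → 1, fb=0
16: 11011110101001100001100 → 1, fb=0
17: 10111101010011000011000 → 1, fb=0
18: 01111010100110000110000 → 0, fb=0
19: 11110101001100001100000 → 1, fb=0
20: 11101010011000011000000 → 1, fb=1
21: 11010100110000110000001 → 1, fb=0
22: 10101001100001100000010 → 1, fb=1
23: 01010011000011000000101 → 0, fb=0
24: 10100110000110000001010 → 1, fb=0
25: 01001100001100000010100 → 0, fb=1
26: 10011000011000000101001 → 1, fb=1
27: 00110000110000001010011 → 0, fb=0
28: 01100001100000010100110 → 0, fb=0
29: 11000011000000101001100 → 1, fb=1
30: 10000110000001010011001 → 1, fb=0
31: 00001100000010100110010 → 0, fb=1
32: 00011000000101001100101 → 0, fb=0
33: 00110000001010011001010 → 0, fb=0
34: 01100000010100110010100 → 0, fb=0
35: 11000000101001100101000 → 1, fb=1
36: 10000001010011001010001 → 1, fb=1
37: 00000010100110010100011 → 0, fb=0
38: 00000101001100101000110 → 0, fb=1
39: 00001010011001010001101 → 0, fb=0
40: 00010100110010100011010 → 0, fb=1
41: 00101001100101000110101 → 0, fb=0
42: 01010011001010001101010 → 0, fb=0
43: 10100110010100011010100 → 1, fb=0
44: 01001100101000110101000 → 0, fb=1
45: 10011001010001101010001 → 1, fb=1
46: 00110010100011010100011 → 0, fb=0
47: 01100101000110101000110 → 0, fb=1
48: 11001010001101010001101 → 1, fb=1
49: 10010100011010100011011 → 1, fb=0
50: 00101000110101000110110 → 0, fb=0
51: 01010001101010001101100 → 0, fb=0
52: 10100011010100011011000 → 1, fb=1
53: 01000110101000110110001 → 0, fb=1
54: 10001101010001101100011 → 1, fb=0
55: 00011010100011011000110 → 0, fb=0
56: 00110101000110110001100 → 0, fb=1
57: 01101010001101100011001 → 0, fb=0
58: 11010100011011000110010 → 1, fb=0
59: 10101000110110001100100 → 1, fb=1
60: 01010001101100011001001 → 0, fb=0
61: 10100011011000110010010 → 1, fb=1
62: 01000110110001100100101 → 0, fb=1
63: 10001101100011001001011 → 1, fb=0
64: 00011011000110010010110 → 0, fb=0
65: 00110110001100100101100 → 0, fb=1
66: 01101100011001001011001 → 0, fb=1
67: 11011000110010010110011 → 1, fb=1
68: 10110001100100101100111 → 1, fb=1
69: 01100011001001011001111 → 0, fb=0
70: 11000110010010110011110 → 1, fb=0
71: 10001100100101100111100 → 1, fb=0
72: 00011001001011001111000 → 0, fb=0
73: 00110010010110011110000 → 0, fb=0
74: 01100100101100111100000 → 0, fb=1
75: 11001001011001111000001 → 1, fb=1
76: 10010010110011110000011 → 1, fb=1
77: 00100101100111100000111 → 0, fb=1
78: 01001011001111000001111 → 0, fb=0
79: 10010110011110000011110 → 1, fb=0
80: 00101100111100000111100 → 0, fb=1
81: 01011001111000001111001 → 0, fb=0
82: 10110011110000011110010 → 1, fb=1
83: 01100111100000111100101 → 0, fb=1
84: 11001111000001111001011 → 1, fb=0
85: 10011110000011110010110 → 1, fb=0
86: 00111100000111100101100 → 0, fb=1
87: 01111000001111001011001 → 0, fb=0
88: 11110000011110010110010 → 1, fb=1
89: 11100000111100101100101 → 1, fb=1
90: 11000001111001011001011 → 1, fb=1
91: 10000011110010110010111 → 1, fb=1
92: 00000111100101100101111 → 0, fb=1
93: 00001111001011001011111 → 0, fb=1
94: 00011110010110010111111 → 0, fb=1
95: 00111100101100101111111 → 0, fb=1
96: 01111001011001011111111 → 0, fb=0
97: 11110010110010111111110 → 1, fb=1
98: 11100101100101111111101 → 1, fb=0
99: 11001011001011111111010 → 1, fb=1
100: 10010110010111111110101 → 1, fb=0
101: 00101100101111111101010 → 0, fb=1
102: 01011001011111111010101 → 0, fb=0
103: 10110010111111110101010 → 1, fb=1
104: 01100101111111101010101 → 0, fb=1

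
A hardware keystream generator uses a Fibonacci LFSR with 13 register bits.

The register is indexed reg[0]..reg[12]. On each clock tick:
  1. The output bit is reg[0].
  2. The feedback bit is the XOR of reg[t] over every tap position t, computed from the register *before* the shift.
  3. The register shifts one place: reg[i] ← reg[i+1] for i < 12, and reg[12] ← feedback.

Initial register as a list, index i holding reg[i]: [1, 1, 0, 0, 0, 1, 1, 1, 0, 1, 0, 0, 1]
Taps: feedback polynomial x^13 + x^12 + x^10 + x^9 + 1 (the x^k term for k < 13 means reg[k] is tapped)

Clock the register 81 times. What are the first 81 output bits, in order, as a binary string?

step | reg (before) | out | fb
   0 | 1100011101001 | 1 | 1
   1 | 1000111010011 | 1 | 0
   2 | 0001110100110 | 0 | 1
   3 | 0011101001101 | 0 | 1
   4 | 0111010011011 | 0 | 0
   5 | 1110100110110 | 1 | 0
   6 | 1101001101100 | 1 | 1
   7 | 1010011011001 | 1 | 1
   8 | 0100110110011 | 0 | 1
   9 | 1001101100111 | 1 | 1
  10 | 0011011001111 | 0 | 1
  11 | 0110110011111 | 0 | 1
  12 | 1101100111111 | 1 | 0
  13 | 1011001111110 | 1 | 1
  14 | 0110011111101 | 0 | 1
  15 | 1100111111011 | 1 | 1
  16 | 1001111110111 | 1 | 1
  17 | 0011111101111 | 0 | 1
  18 | 0111111011111 | 0 | 1
  19 | 1111110111111 | 1 | 0
  20 | 1111101111110 | 1 | 1
  21 | 1111011111101 | 1 | 0
  22 | 1110111111010 | 1 | 0
  23 | 1101111110100 | 1 | 0
  24 | 1011111101000 | 1 | 0
  25 | 0111111010000 | 0 | 0
  26 | 1111110100000 | 1 | 1
  27 | 1111101000001 | 1 | 0
  28 | 1111010000010 | 1 | 1
  29 | 1110100000101 | 1 | 1
  30 | 1101000001011 | 1 | 1
  31 | 1010000010111 | 1 | 1
  32 | 0100000101111 | 0 | 1
  33 | 1000001011111 | 1 | 0
  34 | 0000010111110 | 0 | 0
  35 | 0000101111100 | 0 | 0
  36 | 0001011111000 | 0 | 1
  37 | 0010111110001 | 0 | 1
  38 | 0101111100011 | 0 | 1
  39 | 1011111000111 | 1 | 1
  40 | 0111110001111 | 0 | 1
  41 | 1111100011111 | 1 | 0
  42 | 1111000111110 | 1 | 1
  43 | 1110001111101 | 1 | 0
  44 | 1100011111010 | 1 | 0
  45 | 1000111110100 | 1 | 0
  46 | 0001111101000 | 0 | 1
  47 | 0011111010001 | 0 | 1
  48 | 0111110100011 | 0 | 1
  49 | 1111101000111 | 1 | 1
  50 | 1111010001111 | 1 | 0
  51 | 1110100011110 | 1 | 1
  52 | 1101000111101 | 1 | 0
  53 | 1010001111010 | 1 | 0
  54 | 0100011110100 | 0 | 1
  55 | 1000111101001 | 1 | 1
  56 | 0001111010011 | 0 | 1
  57 | 0011110100111 | 0 | 0
  58 | 0111101001110 | 0 | 0
  59 | 1111010011100 | 1 | 1
  60 | 1110100111001 | 1 | 1
  61 | 1101001110011 | 1 | 0
  62 | 1010011100110 | 1 | 0
  63 | 0100111001100 | 0 | 0
  64 | 1001110011000 | 1 | 0
  65 | 0011100110000 | 0 | 0
  66 | 0111001100000 | 0 | 0
  67 | 1110011000000 | 1 | 1
  68 | 1100110000001 | 1 | 0
  69 | 1001100000010 | 1 | 1
  70 | 0011000000101 | 0 | 0
  71 | 0110000001010 | 0 | 1
  72 | 1100000010101 | 1 | 1
  73 | 1000000101011 | 1 | 1
  74 | 0000001010111 | 0 | 0
  75 | 0000010101110 | 0 | 0
  76 | 0000101011100 | 0 | 0
  77 | 0001010111000 | 0 | 1
  78 | 0010101110001 | 0 | 1
  79 | 0101011100011 | 0 | 1
  80 | 1010111000111 | 1 | 1

110001110100110110011111101111110100000101111100011111010001111010011100110000001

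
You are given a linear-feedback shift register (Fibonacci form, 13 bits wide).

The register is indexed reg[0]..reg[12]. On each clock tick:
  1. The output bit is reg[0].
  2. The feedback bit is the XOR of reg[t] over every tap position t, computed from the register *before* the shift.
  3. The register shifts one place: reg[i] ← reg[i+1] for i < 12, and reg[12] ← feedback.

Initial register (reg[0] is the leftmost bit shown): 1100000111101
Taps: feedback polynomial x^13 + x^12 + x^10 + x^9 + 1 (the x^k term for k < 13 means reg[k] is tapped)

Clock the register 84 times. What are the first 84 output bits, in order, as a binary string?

110000011110100100101111100000011001101101100100000100000011100000000001010101010101

tick  register→output (feedback)
  0  1100000111101→1 (0)
  1  1000001111010→1 (0)
  2  0000011110100→0 (1)
  3  0000111101001→0 (0)
  4  0001111010010→0 (0)
  5  0011110100100→0 (1)
  6  0111101001001→0 (0)
  7  1111010010010→1 (1)
  8  1110100100101→1 (1)
  9  1101001001011→1 (1)
 10  1010010010111→1 (1)
 11  0100100101111→0 (1)
 12  1001001011111→1 (0)
 13  0010010111110→0 (0)
 14  0100101111100→0 (0)
 15  1001011111000→1 (0)
 16  0010111110000→0 (0)
 17  0101111100000→0 (0)
 18  1011111000000→1 (1)
 19  0111110000001→0 (1)
 20  1111100000011→1 (0)
 21  1111000000110→1 (0)
 22  1110000001100→1 (1)
 23  1100000011001→1 (1)
 24  1000000110011→1 (0)
 25  0000001100110→0 (1)
 26  0000011001101→0 (1)
 27  0000110011011→0 (0)
 28  0001100110110→0 (1)
 29  0011001101101→0 (1)
 30  0110011011011→0 (0)
 31  1100110110110→1 (0)
 32  1001101101100→1 (1)
 33  0011011011001→0 (0)
 34  0110110110010→0 (0)
 35  1101101100100→1 (0)
 36  1011011001000→1 (0)
 37  0110110010000→0 (0)
 38  1101100100000→1 (1)
 39  1011001000001→1 (0)
 40  0110010000010→0 (0)
 41  1100100000100→1 (0)
 42  1001000001000→1 (0)
 43  0010000010000→0 (0)
 44  0100000100000→0 (0)
 45  1000001000000→1 (1)
 46  0000010000001→0 (1)
 47  0000100000011→0 (1)
 48  0001000000111→0 (0)
 49  0010000001110→0 (0)
 50  0100000011100→0 (0)
 51  1000000111000→1 (0)
 52  0000001110000→0 (0)
 53  0000011100000→0 (0)
 54  0000111000000→0 (0)
 55  0001110000000→0 (0)
 56  0011100000000→0 (0)
 57  0111000000000→0 (0)
 58  1110000000000→1 (1)
 59  1100000000001→1 (0)
 60  1000000000010→1 (1)
 61  0000000000101→0 (0)
 62  0000000001010→0 (1)
 63  0000000010101→0 (0)
 64  0000000101010→0 (1)
 65  0000001010101→0 (0)
 66  0000010101010→0 (1)
 67  0000101010101→0 (0)
 68  0001010101010→0 (1)
 69  0010101010101→0 (0)
 70  0101010101010→0 (1)
 71  1010101010101→1 (1)
 72  0101010101011→0 (0)
 73  1010101010110→1 (0)
 74  0101010101100→0 (0)
 75  1010101011000→1 (0)
 76  0101010110000→0 (0)
 77  1010101100000→1 (1)
 78  0101011000001→0 (1)
 79  1010110000011→1 (0)
 80  0101100000110→0 (1)
 81  1011000001101→1 (0)
 82  0110000011010→0 (1)
 83  1100000110101→1 (1)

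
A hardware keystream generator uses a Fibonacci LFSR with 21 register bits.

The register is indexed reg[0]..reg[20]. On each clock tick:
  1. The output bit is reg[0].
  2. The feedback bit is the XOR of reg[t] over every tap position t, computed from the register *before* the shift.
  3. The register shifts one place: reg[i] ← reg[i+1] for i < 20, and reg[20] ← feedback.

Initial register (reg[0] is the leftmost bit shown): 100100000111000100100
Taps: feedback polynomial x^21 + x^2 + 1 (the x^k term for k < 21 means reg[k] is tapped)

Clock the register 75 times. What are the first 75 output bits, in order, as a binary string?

100100000111000100100110100011011010110111100101110110001101001110010101110

tick  register→output (feedback)
  0  100100000111000100100→1 (1)
  1  001000001110001001001→0 (1)
  2  010000011100010010011→0 (0)
  3  100000111000100100110→1 (1)
  4  000001110001001001101→0 (0)
  5  000011100010010011010→0 (0)
  6  000111000100100110100→0 (0)
  7  001110001001001101000→0 (1)
  8  011100010010011010001→0 (1)
  9  111000100100110100011→1 (0)
 10  110001001001101000110→1 (1)
 11  100010010011010001101→1 (1)
 12  000100100110100011011→0 (0)
 13  001001001101000110110→0 (1)
 14  010010011010001101101→0 (0)
 15  100100110100011011010→1 (1)
 16  001001101000110110101→0 (1)
 17  010011010001101101011→0 (0)
 18  100110100011011010110→1 (1)
 19  001101000110110101101→0 (1)
 20  011010001101101011011→0 (1)
 21  110100011011010110111→1 (1)
 22  101000110110101101111→1 (0)
 23  010001101101011011110→0 (0)
 24  100011011010110111100→1 (1)
 25  000110110101101111001→0 (0)
 26  001101101011011110010→0 (1)
 27  011011010110111100101→0 (1)
 28  110110101101111001011→1 (1)
 29  101101011011110010111→1 (0)
 30  011010110111100101110→0 (1)
 31  110101101111001011101→1 (1)
 32  101011011110010111011→1 (0)
 33  010110111100101110110→0 (0)
 34  101101111001011101100→1 (0)
 35  011011110010111011000→0 (1)
 36  110111100101110110001→1 (1)
 37  101111001011101100011→1 (0)
 38  011110010111011000110→0 (1)
 39  111100101110110001101→1 (0)
 40  111001011101100011010→1 (0)
 41  110010111011000110100→1 (1)
 42  100101110110001101001→1 (1)
 43  001011101100011010011→0 (1)
 44  010111011000110100111→0 (0)
 45  101110110001101001110→1 (0)
 46  011101100011010011100→0 (1)
 47  111011000110100111001→1 (0)
 48  110110001101001110010→1 (1)
 49  101100011010011100101→1 (0)
 50  011000110100111001010→0 (1)
 51  110001101001110010101→1 (1)
 52  100011010011100101011→1 (1)
 53  000110100111001010111→0 (0)
 54  001101001110010101110→0 (1)
 55  011010011100101011101→0 (1)
 56  110100111001010111011→1 (1)
 57  101001110010101110111→1 (0)
 58  010011100101011101110→0 (0)
 59  100111001010111011100→1 (1)
 60  001110010101110111001→0 (1)
 61  011100101011101110011→0 (1)
 62  111001010111011100111→1 (0)
 63  110010101110111001110→1 (1)
 64  100101011101110011101→1 (1)
 65  001010111011100111011→0 (1)
 66  010101110111001110111→0 (0)
 67  101011101110011101110→1 (0)
 68  010111011100111011100→0 (0)
 69  101110111001110111000→1 (0)
 70  011101110011101110000→0 (1)
 71  111011100111011100001→1 (0)
 72  110111001110111000010→1 (1)
 73  101110011101110000101→1 (0)
 74  011100111011100001010→0 (1)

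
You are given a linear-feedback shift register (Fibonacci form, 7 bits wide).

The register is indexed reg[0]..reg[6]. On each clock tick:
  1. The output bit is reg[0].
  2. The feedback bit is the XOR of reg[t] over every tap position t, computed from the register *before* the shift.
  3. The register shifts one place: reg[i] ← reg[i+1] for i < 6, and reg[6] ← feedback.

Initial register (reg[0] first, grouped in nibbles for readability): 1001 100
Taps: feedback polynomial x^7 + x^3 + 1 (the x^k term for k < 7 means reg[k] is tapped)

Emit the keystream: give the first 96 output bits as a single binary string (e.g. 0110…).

tick  register→output (feedback)
  0  1001100→1 (0)
  1  0011000→0 (1)
  2  0110001→0 (0)
  3  1100010→1 (1)
  4  1000101→1 (1)
  5  0001011→0 (1)
  6  0010111→0 (0)
  7  0101110→0 (1)
  8  1011101→1 (0)
  9  0111010→0 (1)
 10  1110101→1 (1)
 11  1101011→1 (0)
 12  1010110→1 (1)
 13  0101101→0 (1)
 14  1011011→1 (0)
 15  0110110→0 (0)
 16  1101100→1 (0)
 17  1011000→1 (0)
 18  0110000→0 (0)
 19  1100000→1 (1)
 20  1000001→1 (1)
 21  0000011→0 (0)
 22  0000110→0 (0)
 23  0001100→0 (1)
 24  0011001→0 (1)
 25  0110011→0 (0)
 26  1100110→1 (1)
 27  1001101→1 (0)
 28  0011010→0 (1)
 29  0110101→0 (0)
 30  1101010→1 (0)
 31  1010100→1 (1)
 32  0101001→0 (1)
 33  1010011→1 (1)
 34  0100111→0 (0)
 35  1001110→1 (0)
 36  0011100→0 (1)
 37  0111001→0 (1)
 38  1110011→1 (1)
 39  1100111→1 (1)
 40  1001111→1 (0)
 41  0011110→0 (1)
 42  0111101→0 (1)
 43  1111011→1 (0)
 44  1110110→1 (1)
 45  1101101→1 (0)
 46  1011010→1 (0)
 47  0110100→0 (0)
 48  1101000→1 (0)
 49  1010000→1 (1)
 50  0100001→0 (0)
 51  1000010→1 (1)
 52  0000101→0 (0)
 53  0001010→0 (1)
 54  0010101→0 (0)
 55  0101010→0 (1)
 56  1010101→1 (1)
 57  0101011→0 (1)
 58  1010111→1 (1)
 59  0101111→0 (1)
 60  1011111→1 (0)
 61  0111110→0 (1)
 62  1111101→1 (0)
 63  1111010→1 (0)
 64  1110100→1 (1)
 65  1101001→1 (0)
 66  1010010→1 (1)
 67  0100101→0 (0)
 68  1001010→1 (0)
 69  0010100→0 (0)
 70  0101000→0 (1)
 71  1010001→1 (1)
 72  0100011→0 (0)
 73  1000110→1 (1)
 74  0001101→0 (1)
 75  0011011→0 (1)
 76  0110111→0 (0)
 77  1101110→1 (0)
 78  1011100→1 (0)
 79  0111000→0 (1)
 80  1110001→1 (1)
 81  1100011→1 (1)
 82  1000111→1 (1)
 83  0001111→0 (1)
 84  0011111→0 (1)
 85  0111111→0 (1)
 86  1111111→1 (0)
 87  1111110→1 (0)
 88  1111100→1 (0)
 89  1111000→1 (0)
 90  1110000→1 (1)
 91  1100001→1 (1)
 92  1000011→1 (1)
 93  0000111→0 (0)
 94  0001110→0 (1)
 95  0011101→0 (1)

100110001011101011011000001100110101001110011110110100001010101111101001010001101110001111111000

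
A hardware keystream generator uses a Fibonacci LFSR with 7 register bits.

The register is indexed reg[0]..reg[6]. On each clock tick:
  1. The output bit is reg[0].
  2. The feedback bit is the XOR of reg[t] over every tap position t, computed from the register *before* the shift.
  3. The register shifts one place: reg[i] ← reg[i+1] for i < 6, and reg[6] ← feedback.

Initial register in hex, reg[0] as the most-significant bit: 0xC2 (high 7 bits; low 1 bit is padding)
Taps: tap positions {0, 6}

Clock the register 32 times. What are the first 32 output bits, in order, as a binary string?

tick  register→output (feedback)
  0  1100001→1 (0)
  1  1000010→1 (1)
  2  0000101→0 (1)
  3  0001011→0 (1)
  4  0010111→0 (1)
  5  0101111→0 (1)
  6  1011111→1 (0)
  7  0111110→0 (0)
  8  1111100→1 (1)
  9  1111001→1 (0)
 10  1110010→1 (1)
 11  1100101→1 (0)
 12  1001010→1 (1)
 13  0010101→0 (1)
 14  0101011→0 (1)
 15  1010111→1 (0)
 16  0101110→0 (0)
 17  1011100→1 (1)
 18  0111001→0 (1)
 19  1110011→1 (0)
 20  1100110→1 (1)
 21  1001101→1 (0)
 22  0011010→0 (0)
 23  0110100→0 (0)
 24  1101000→1 (1)
 25  1010001→1 (0)
 26  0100010→0 (0)
 27  1000100→1 (1)
 28  0001001→0 (1)
 29  0010011→0 (1)
 30  0100111→0 (1)
 31  1001111→1 (0)

11000010111110010101110011010001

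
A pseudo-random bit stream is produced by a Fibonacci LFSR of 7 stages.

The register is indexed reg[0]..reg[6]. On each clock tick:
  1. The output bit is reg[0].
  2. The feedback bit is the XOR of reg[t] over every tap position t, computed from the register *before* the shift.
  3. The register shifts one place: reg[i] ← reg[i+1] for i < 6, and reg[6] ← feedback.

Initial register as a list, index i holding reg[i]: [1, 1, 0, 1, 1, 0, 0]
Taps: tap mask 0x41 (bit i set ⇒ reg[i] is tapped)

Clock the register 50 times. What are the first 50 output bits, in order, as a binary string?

k : reg_k → out_k, fb_k
0: 1101100 → 1, fb=1
1: 1011001 → 1, fb=0
2: 0110010 → 0, fb=0
3: 1100100 → 1, fb=1
4: 1001001 → 1, fb=0
5: 0010010 → 0, fb=0
6: 0100100 → 0, fb=0
7: 1001000 → 1, fb=1
8: 0010001 → 0, fb=1
9: 0100011 → 0, fb=1
10: 1000111 → 1, fb=0
11: 0001110 → 0, fb=0
12: 0011100 → 0, fb=0
13: 0111000 → 0, fb=0
14: 1110000 → 1, fb=1
15: 1100001 → 1, fb=0
16: 1000010 → 1, fb=1
17: 0000101 → 0, fb=1
18: 0001011 → 0, fb=1
19: 0010111 → 0, fb=1
20: 0101111 → 0, fb=1
21: 1011111 → 1, fb=0
22: 0111110 → 0, fb=0
23: 1111100 → 1, fb=1
24: 1111001 → 1, fb=0
25: 1110010 → 1, fb=1
26: 1100101 → 1, fb=0
27: 1001010 → 1, fb=1
28: 0010101 → 0, fb=1
29: 0101011 → 0, fb=1
30: 1010111 → 1, fb=0
31: 0101110 → 0, fb=0
32: 1011100 → 1, fb=1
33: 0111001 → 0, fb=1
34: 1110011 → 1, fb=0
35: 1100110 → 1, fb=1
36: 1001101 → 1, fb=0
37: 0011010 → 0, fb=0
38: 0110100 → 0, fb=0
39: 1101000 → 1, fb=1
40: 1010001 → 1, fb=0
41: 0100010 → 0, fb=0
42: 1000100 → 1, fb=1
43: 0001001 → 0, fb=1
44: 0010011 → 0, fb=1
45: 0100111 → 0, fb=1
46: 1001111 → 1, fb=0
47: 0011110 → 0, fb=0
48: 0111100 → 0, fb=0
49: 1111000 → 1, fb=1

11011001001000111000010111110010101110011010001001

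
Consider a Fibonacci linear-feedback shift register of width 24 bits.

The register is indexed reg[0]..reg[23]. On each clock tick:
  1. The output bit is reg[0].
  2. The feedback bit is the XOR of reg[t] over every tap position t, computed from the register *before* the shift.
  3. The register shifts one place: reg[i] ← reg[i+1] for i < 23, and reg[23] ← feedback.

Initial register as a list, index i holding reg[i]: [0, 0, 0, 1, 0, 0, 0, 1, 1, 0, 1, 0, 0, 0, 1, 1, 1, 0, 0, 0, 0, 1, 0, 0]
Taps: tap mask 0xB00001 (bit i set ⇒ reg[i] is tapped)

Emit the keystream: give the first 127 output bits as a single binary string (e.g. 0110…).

tick  register→output (feedback)
  0  000100011010001110000100→0 (1)
  1  001000110100011100001001→0 (0)
  2  010001101000111000010010→0 (0)
  3  100011010001110000100100→1 (0)
  4  000110100011100001001000→0 (1)
  5  001101000111000010010001→0 (1)
  6  011010001110000100100011→0 (1)
  7  110100011100001001000111→1 (1)
  8  101000111000010010001111→1 (0)
  9  010001110000100100011110→0 (0)
 10  100011100001001000111100→1 (1)
 11  000111000010010001111001→0 (0)
 12  001110000100100011110010→0 (0)
 13  011100001001000111100100→0 (1)
 14  111000010010001111001001→1 (1)
 15  110000100100011110010011→1 (0)
 16  100001001000111100100110→1 (0)
 17  000010010001111001001100→0 (0)
 18  000100100011110010011000→0 (1)
 19  001001000111100100110001→0 (1)
 20  010010001111001001100011→0 (1)
 21  100100011110010011000111→1 (1)
 22  001000111100100110001111→0 (1)
 23  010001111001001100011111→0 (1)
 24  100011110010011000111111→1 (0)
 25  000111100100110001111110→0 (0)
 26  001111001001100011111100→0 (0)
 27  011110010011000111111000→0 (1)
 28  111100100110001111110001→1 (0)
 29  111001001100011111100010→1 (1)
 30  110010011000111111000101→1 (1)
 31  100100110001111110001011→1 (1)
 32  001001100011111100010111→0 (0)
 33  010011000111111000101110→0 (0)
 34  100110001111110001011100→1 (1)
 35  001100011111100010111001→0 (0)
 36  011000111111000101110010→0 (0)
 37  110001111110001011100100→1 (0)
 38  100011111100010111001000→1 (0)
 39  000111111000101110010000→0 (0)
 40  001111110001011100100000→0 (0)
 41  011111100010111001000000→0 (0)
 42  111111000101110010000000→1 (1)
 43  111110001011100100000001→1 (0)
 44  111100010111001000000010→1 (1)
 45  111000101110010000000101→1 (1)
 46  110001011100100000001011→1 (1)
 47  100010111001000000010111→1 (1)
 48  000101110010000000101111→0 (1)
 49  001011100100000001011111→0 (1)
 50  010111001000000010111111→0 (1)
 51  101110010000000101111111→1 (0)
 52  011100100000001011111110→0 (0)
 53  111001000000010111111100→1 (1)
 54  110010000000101111111001→1 (1)
 55  100100000001011111110011→1 (0)
 56  001000000010111111100110→0 (1)
 57  010000000101111111001101→0 (1)
 58  100000001011111110011011→1 (1)
 59  000000010111111100110111→0 (0)
 60  000000101111111001101110→0 (0)
 61  000001011111110011011100→0 (0)
 62  000010111111100110111000→0 (1)
 63  000101111111001101110001→0 (1)
 64  001011111110011011100011→0 (1)
 65  010111111100110111000111→0 (0)
 66  101111111001101110001110→1 (1)
 67  011111110011011100011101→0 (1)
 68  111111100110111000111011→1 (1)
 69  111111001101110001110111→1 (1)
 70  111110011011100011101111→1 (0)
 71  111100110111000111011110→1 (1)
 72  111001101110001110111101→1 (0)
 73  110011011100011101111010→1 (0)
 74  100110111000111011110100→1 (0)
 75  001101110001110111101000→0 (1)
 76  011011100011101111010001→0 (1)
 77  110111000111011110100011→1 (0)
 78  101110001110111101000110→1 (0)
 79  011100011101111010001100→0 (0)
 80  111000111011110100011000→1 (0)
 81  110001110111101000110000→1 (1)
 82  100011101111010001100001→1 (0)
 83  000111011110100011000010→0 (0)
 84  001110111101000110000100→0 (1)
 85  011101111010001100001001→0 (0)
 86  111011110100011000010010→1 (1)
 87  110111101000110000100101→1 (1)
 88  101111010001100001001011→1 (1)
 89  011110100011000010010111→0 (0)
 90  111101000110000100101110→1 (1)
 91  111010001100001001011101→1 (0)
 92  110100011000010010111010→1 (0)
 93  101000110000100101110100→1 (0)
 94  010001100001001011101000→0 (1)
 95  100011000010010111010001→1 (0)
 96  000110000100101110100010→0 (0)
 97  001100001001011101000100→0 (1)
 98  011000010010111010001001→0 (0)
 99  110000100101110100010010→1 (1)
100  100001001011101000100101→1 (1)
101  000010010111010001001011→0 (0)
102  000100101110100010010110→0 (1)
103  001001011101000100101101→0 (1)
104  010010111010001001011011→0 (0)
105  100101110100010010110110→1 (0)
106  001011101000100101101100→0 (0)
107  010111010001001011011000→0 (1)
108  101110100010010110110001→1 (0)
109  011101000100101101100010→0 (0)
110  111010001001011011000100→1 (0)
111  110100010010110110001000→1 (0)
112  101000100101101100010000→1 (1)
113  010001001011011000100001→0 (1)
114  100010010110110001000011→1 (0)
115  000100101101100010000110→0 (1)
116  001001011011000100001101→0 (1)
117  010010110110001000011011→0 (0)
118  100101101100010000110110→1 (0)
119  001011011000100001101100→0 (0)
120  010110110001000011011000→0 (1)
121  101101100010000110110001→1 (0)
122  011011000100001101100010→0 (0)
123  110110001000011011000100→1 (0)
124  101100010000110110001000→1 (0)
125  011000100001101100010000→0 (0)
126  110001000011011000100000→1 (1)

0001000110100011100001001000111100100110001111110001011100100000001011111110011011100011101111010001100001001011101000100101101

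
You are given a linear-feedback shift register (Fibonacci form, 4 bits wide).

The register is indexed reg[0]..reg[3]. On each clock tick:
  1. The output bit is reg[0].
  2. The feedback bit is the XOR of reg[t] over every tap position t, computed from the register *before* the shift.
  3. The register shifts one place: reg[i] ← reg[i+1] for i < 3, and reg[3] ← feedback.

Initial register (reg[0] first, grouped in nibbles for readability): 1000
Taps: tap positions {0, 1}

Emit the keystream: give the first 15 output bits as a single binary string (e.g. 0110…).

100010011010111

step | reg (before) | out | fb
   0 | 1000 | 1 | 1
   1 | 0001 | 0 | 0
   2 | 0010 | 0 | 0
   3 | 0100 | 0 | 1
   4 | 1001 | 1 | 1
   5 | 0011 | 0 | 0
   6 | 0110 | 0 | 1
   7 | 1101 | 1 | 0
   8 | 1010 | 1 | 1
   9 | 0101 | 0 | 1
  10 | 1011 | 1 | 1
  11 | 0111 | 0 | 1
  12 | 1111 | 1 | 0
  13 | 1110 | 1 | 0
  14 | 1100 | 1 | 0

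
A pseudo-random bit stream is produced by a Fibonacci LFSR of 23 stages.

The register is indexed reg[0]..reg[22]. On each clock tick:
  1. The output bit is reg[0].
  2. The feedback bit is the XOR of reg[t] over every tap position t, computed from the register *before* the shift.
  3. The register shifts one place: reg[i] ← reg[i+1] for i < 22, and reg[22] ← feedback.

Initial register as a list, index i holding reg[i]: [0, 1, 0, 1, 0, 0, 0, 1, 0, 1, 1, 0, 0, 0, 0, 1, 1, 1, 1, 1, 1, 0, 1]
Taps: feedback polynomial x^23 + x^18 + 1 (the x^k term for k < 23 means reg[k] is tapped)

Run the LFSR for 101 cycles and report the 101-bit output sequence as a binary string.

01010001011000011111101101111001000010111010101110101111011011000011011011101001100101001100101110001

step | reg (before) | out | fb
   0 | 01010001011000011111101 | 0 | 1
   1 | 10100010110000111111011 | 1 | 0
   2 | 01000101100001111110110 | 0 | 1
   3 | 10001011000011111101101 | 1 | 1
   4 | 00010110000111111011011 | 0 | 1
   5 | 00101100001111110110111 | 0 | 1
   6 | 01011000011111101101111 | 0 | 0
   7 | 10110000111111011011110 | 1 | 0
   8 | 01100001111110110111100 | 0 | 1
   9 | 11000011111101101111001 | 1 | 0
  10 | 10000111111011011110010 | 1 | 0
  11 | 00001111110110111100100 | 0 | 0
  12 | 00011111101101111001000 | 0 | 0
  13 | 00111111011011110010000 | 0 | 1
  14 | 01111110110111100100001 | 0 | 0
  15 | 11111101101111001000010 | 1 | 1
  16 | 11111011011110010000101 | 1 | 1
  17 | 11110110111100100001011 | 1 | 1
  18 | 11101101111001000010111 | 1 | 0
  19 | 11011011110010000101110 | 1 | 1
  20 | 10110111100100001011101 | 1 | 0
  21 | 01101111001000010111010 | 0 | 1
  22 | 11011110010000101110101 | 1 | 0
  23 | 10111100100001011101010 | 1 | 1
  24 | 01111001000010111010101 | 0 | 1
  25 | 11110010000101110101011 | 1 | 1
  26 | 11100100001011101010111 | 1 | 0
  27 | 11001000010111010101110 | 1 | 1
  28 | 10010000101110101011101 | 1 | 0
  29 | 00100001011101010111010 | 0 | 1
  30 | 01000010111010101110101 | 0 | 1
  31 | 10000101110101011101011 | 1 | 1
  32 | 00001011101010111010111 | 0 | 1
  33 | 00010111010101110101111 | 0 | 0
  34 | 00101110101011101011110 | 0 | 1
  35 | 01011101010111010111101 | 0 | 1
  36 | 10111010101110101111011 | 1 | 0
  37 | 01110101011101011110110 | 0 | 1
  38 | 11101010111010111101101 | 1 | 1
  39 | 11010101110101111011011 | 1 | 0
  40 | 10101011101011110110110 | 1 | 0
  41 | 01010111010111101101100 | 0 | 0
  42 | 10101110101111011011000 | 1 | 0
  43 | 01011101011110110110000 | 0 | 1
  44 | 10111010111101101100001 | 1 | 1
  45 | 01110101111011011000011 | 0 | 0
  46 | 11101011110110110000110 | 1 | 1
  47 | 11010111101101100001101 | 1 | 1
  48 | 10101111011011000011011 | 1 | 0
  49 | 01011110110110000110110 | 0 | 1
  50 | 10111101101100001101101 | 1 | 1
  51 | 01111011011000011011011 | 0 | 1
  52 | 11110110110000110110111 | 1 | 0
  53 | 11101101100001101101110 | 1 | 1
  54 | 11011011000011011011101 | 1 | 0
  55 | 10110110000110110111010 | 1 | 0
  56 | 01101100001101101110100 | 0 | 1
  57 | 11011000011011011101001 | 1 | 1
  58 | 10110000110110111010011 | 1 | 0
  59 | 01100001101101110100110 | 0 | 0
  60 | 11000011011011101001100 | 1 | 1
  61 | 10000110110111010011001 | 1 | 0
  62 | 00001101101110100110010 | 0 | 1
  63 | 00011011011101001100101 | 0 | 0
  64 | 00110110111010011001010 | 0 | 0
  65 | 01101101110100110010100 | 0 | 1
  66 | 11011011101001100101001 | 1 | 1
  67 | 10110111010011001010011 | 1 | 0
  68 | 01101110100110010100110 | 0 | 0
  69 | 11011101001100101001100 | 1 | 1
  70 | 10111010011001010011001 | 1 | 0
  71 | 01110100110010100110010 | 0 | 1
  72 | 11101001100101001100101 | 1 | 1
  73 | 11010011001010011001011 | 1 | 1
  74 | 10100110010100110010111 | 1 | 0
  75 | 01001100101001100101110 | 0 | 0
  76 | 10011001010011001011100 | 1 | 0
  77 | 00110010100110010111000 | 0 | 1
  78 | 01100101001100101110001 | 0 | 1
  79 | 11001010011001011100011 | 1 | 1
  80 | 10010100110010111000111 | 1 | 1
  81 | 00101001100101110001111 | 0 | 0
  82 | 01010011001011100011110 | 0 | 1
  83 | 10100110010111000111101 | 1 | 0
  84 | 01001100101110001111010 | 0 | 1
  85 | 10011001011100011110101 | 1 | 0
  86 | 00110010111000111101010 | 0 | 0
  87 | 01100101110001111010100 | 0 | 1
  88 | 11001011100011110101001 | 1 | 1
  89 | 10010111000111101010011 | 1 | 0
  90 | 00101110001111010100110 | 0 | 0
  91 | 01011100011110101001100 | 0 | 0
  92 | 10111000111101010011000 | 1 | 0
  93 | 01110001111010100110000 | 0 | 1
  94 | 11100011110101001100001 | 1 | 1
  95 | 11000111101010011000011 | 1 | 1
  96 | 10001111010100110000111 | 1 | 1
  97 | 00011110101001100001111 | 0 | 0
  98 | 00111101010011000011110 | 0 | 1
  99 | 01111010100110000111101 | 0 | 1
 100 | 11110101001100001111011 | 1 | 0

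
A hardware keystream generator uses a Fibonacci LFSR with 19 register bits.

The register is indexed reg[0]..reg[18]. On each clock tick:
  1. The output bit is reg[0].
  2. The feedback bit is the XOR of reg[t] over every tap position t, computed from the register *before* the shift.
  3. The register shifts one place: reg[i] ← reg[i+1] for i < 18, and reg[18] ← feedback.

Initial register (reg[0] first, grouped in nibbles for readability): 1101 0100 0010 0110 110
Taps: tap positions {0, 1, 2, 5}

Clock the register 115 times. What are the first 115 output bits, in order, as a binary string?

k : reg_k → out_k, fb_k
0: 1101010000100110110 → 1, fb=1
1: 1010100001001101101 → 1, fb=0
2: 0101000010011011010 → 0, fb=1
3: 1010000100110110101 → 1, fb=0
4: 0100001001101101010 → 0, fb=1
5: 1000010011011010101 → 1, fb=0
6: 0000100110110101010 → 0, fb=0
7: 0001001101101010100 → 0, fb=0
8: 0010011011010101000 → 0, fb=0
9: 0100110110101010000 → 0, fb=0
10: 1001101101010100000 → 1, fb=1
11: 0011011010101000001 → 0, fb=0
12: 0110110101010000010 → 0, fb=1
13: 1101101010100000101 → 1, fb=0
14: 1011010101000001010 → 1, fb=1
15: 0110101010000010101 → 0, fb=0
16: 1101010100000101010 → 1, fb=1
17: 1010101000001010101 → 1, fb=0
18: 0101010000010101010 → 0, fb=0
19: 1010100000101010100 → 1, fb=0
20: 0101000001010101000 → 0, fb=1
21: 1010000010101010001 → 1, fb=0
22: 0100000101010100010 → 0, fb=1
23: 1000001010101000101 → 1, fb=1
24: 0000010101010001011 → 0, fb=1
25: 0000101010100010111 → 0, fb=0
26: 0001010101000101110 → 0, fb=1
27: 0010101010001011101 → 0, fb=1
28: 0101010100010111011 → 0, fb=0
29: 1010101000101110110 → 1, fb=0
30: 0101010001011101100 → 0, fb=0
31: 1010100010111011000 → 1, fb=0
32: 0101000101110110000 → 0, fb=1
33: 1010001011101100001 → 1, fb=0
34: 0100010111011000010 → 0, fb=0
35: 1000101110110000100 → 1, fb=1
36: 0001011101100001001 → 0, fb=1
37: 0010111011000010011 → 0, fb=0
38: 0101110110000100110 → 0, fb=0
39: 1011101100001001100 → 1, fb=0
40: 0111011000010011000 → 0, fb=1
41: 1110110000100110001 → 1, fb=0
42: 1101100001001100010 → 1, fb=0
43: 1011000010011000100 → 1, fb=0
44: 0110000100110001000 → 0, fb=0
45: 1100001001100010000 → 1, fb=0
46: 1000010011000100000 → 1, fb=0
47: 0000100110001000000 → 0, fb=0
48: 0001001100010000000 → 0, fb=0
49: 0010011000100000000 → 0, fb=0
50: 0100110001000000000 → 0, fb=0
51: 1001100010000000000 → 1, fb=1
52: 0011000100000000001 → 0, fb=1
53: 0110001000000000011 → 0, fb=0
54: 1100010000000000110 → 1, fb=1
55: 1000100000000001101 → 1, fb=1
56: 0001000000000011011 → 0, fb=0
57: 0010000000000110110 → 0, fb=1
58: 0100000000001101101 → 0, fb=1
59: 1000000000011011011 → 1, fb=1
60: 0000000000110110111 → 0, fb=0
61: 0000000001101101110 → 0, fb=0
62: 0000000011011011100 → 0, fb=0
63: 0000000110110111000 → 0, fb=0
64: 0000001101101110000 → 0, fb=0
65: 0000011011011100000 → 0, fb=1
66: 0000110110111000001 → 0, fb=1
67: 0001101101110000011 → 0, fb=0
68: 0011011011100000110 → 0, fb=0
69: 0110110111000001100 → 0, fb=1
70: 1101101110000011001 → 1, fb=0
71: 1011011100000110010 → 1, fb=1
72: 0110111000001100101 → 0, fb=1
73: 1101110000011001011 → 1, fb=1
74: 1011100000110010111 → 1, fb=0
75: 0111000001100101110 → 0, fb=0
76: 1110000011001011100 → 1, fb=1
77: 1100000110010111001 → 1, fb=0
78: 1000001100101110010 → 1, fb=1
79: 0000011001011100101 → 0, fb=1
80: 0000110010111001011 → 0, fb=1
81: 0001100101110010111 → 0, fb=0
82: 0011001011100101110 → 0, fb=1
83: 0110010111001011101 → 0, fb=1
84: 1100101110010111011 → 1, fb=0
85: 1001011100101110110 → 1, fb=0
86: 0010111001011101100 → 0, fb=0
87: 0101110010111011000 → 0, fb=0
88: 1011100101110110000 → 1, fb=0
89: 0111001011101100000 → 0, fb=0
90: 1110010111011000000 → 1, fb=0
91: 1100101110110000000 → 1, fb=0
92: 1001011101100000000 → 1, fb=0
93: 0010111011000000000 → 0, fb=0
94: 0101110110000000000 → 0, fb=0
95: 1011101100000000000 → 1, fb=0
96: 0111011000000000000 → 0, fb=1
97: 1110110000000000001 → 1, fb=0
98: 1101100000000000010 → 1, fb=0
99: 1011000000000000100 → 1, fb=0
100: 0110000000000001000 → 0, fb=0
101: 1100000000000010000 → 1, fb=0
102: 1000000000000100000 → 1, fb=1
103: 0000000000001000001 → 0, fb=0
104: 0000000000010000010 → 0, fb=0
105: 0000000000100000100 → 0, fb=0
106: 0000000001000001000 → 0, fb=0
107: 0000000010000010000 → 0, fb=0
108: 0000000100000100000 → 0, fb=0
109: 0000001000001000000 → 0, fb=0
110: 0000010000010000000 → 0, fb=1
111: 0000100000100000001 → 0, fb=0
112: 0001000001000000010 → 0, fb=0
113: 0010000010000000100 → 0, fb=1
114: 0100000100000001001 → 0, fb=1

1101010000100110110101010000010101010001011101100001001100010000000000110110111000001100101110010111011000000000000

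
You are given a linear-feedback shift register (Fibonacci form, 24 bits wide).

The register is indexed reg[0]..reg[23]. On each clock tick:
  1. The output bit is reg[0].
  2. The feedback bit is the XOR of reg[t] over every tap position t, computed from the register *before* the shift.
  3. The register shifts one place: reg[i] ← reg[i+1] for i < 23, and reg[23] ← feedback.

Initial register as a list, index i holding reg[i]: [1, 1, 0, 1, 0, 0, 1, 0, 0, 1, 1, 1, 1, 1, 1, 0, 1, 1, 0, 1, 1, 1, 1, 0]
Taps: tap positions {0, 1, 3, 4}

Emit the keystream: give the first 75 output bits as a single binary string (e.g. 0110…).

110100100111111011011110110000101001100001111001011110101110110011010111111

step | reg (before) | out | fb
   0 | 110100100111111011011110 | 1 | 1
   1 | 101001001111110110111101 | 1 | 1
   2 | 010010011111101101111011 | 0 | 0
   3 | 100100111111011011110110 | 1 | 0
   4 | 001001111110110111101100 | 0 | 0
   5 | 010011111101101111011000 | 0 | 0
   6 | 100111111011011110110000 | 1 | 1
   7 | 001111110110111101100001 | 0 | 0
   8 | 011111101101111011000010 | 0 | 1
   9 | 111111011011110110000101 | 1 | 0
  10 | 111110110111101100001010 | 1 | 0
  11 | 111101101111011000010100 | 1 | 1
  12 | 111011011110110000101001 | 1 | 1
  13 | 110110111101100001010011 | 1 | 0
  14 | 101101111011000010100110 | 1 | 0
  15 | 011011110110000101001100 | 0 | 0
  16 | 110111101100001010011000 | 1 | 0
  17 | 101111011000010100110000 | 1 | 1
  18 | 011110110000101001100001 | 0 | 1
  19 | 111101100001010011000011 | 1 | 1
  20 | 111011000010100110000111 | 1 | 1
  21 | 110110000101001100001111 | 1 | 0
  22 | 101100001010011000011110 | 1 | 0
  23 | 011000010100110000111100 | 0 | 1
  24 | 110000101001100001111001 | 1 | 0
  25 | 100001010011000011110010 | 1 | 1
  26 | 000010100110000111100101 | 0 | 1
  27 | 000101001100001111001011 | 0 | 1
  28 | 001010011000011110010111 | 0 | 1
  29 | 010100110000111100101111 | 0 | 0
  30 | 101001100001111001011110 | 1 | 1
  31 | 010011000011110010111101 | 0 | 0
  32 | 100110000111100101111010 | 1 | 1
  33 | 001100001111001011110101 | 0 | 1
  34 | 011000011110010111101011 | 0 | 1
  35 | 110000111100101111010111 | 1 | 0
  36 | 100001111001011110101110 | 1 | 1
  37 | 000011110010111101011101 | 0 | 1
  38 | 000111100101111010111011 | 0 | 0
  39 | 001111001011110101110110 | 0 | 0
  40 | 011110010111101011101100 | 0 | 1
  41 | 111100101111010111011001 | 1 | 1
  42 | 111001011110101110110011 | 1 | 0
  43 | 110010111101011101100110 | 1 | 1
  44 | 100101111010111011001101 | 1 | 0
  45 | 001011110101110110011010 | 0 | 1
  46 | 010111101011101100110101 | 0 | 1
  47 | 101111010111011001101011 | 1 | 1
  48 | 011110101110110011010111 | 0 | 1
  49 | 111101011101100110101111 | 1 | 1
  50 | 111010111011001101011111 | 1 | 1
  51 | 110101110110011010111111 | 1 | 1
  52 | 101011101100110101111111 | 1 | 0
  53 | 010111011001101011111110 | 0 | 1
  54 | 101110110011010111111101 | 1 | 1
  55 | 011101100110101111111011 | 0 | 0
  56 | 111011001101011111110110 | 1 | 1
  57 | 110110011010111111101101 | 1 | 0
  58 | 101100110101111111011010 | 1 | 0
  59 | 011001101011111110110100 | 0 | 1
  60 | 110011010111111101101001 | 1 | 1
  61 | 100110101111111011010011 | 1 | 1
  62 | 001101011111110110100111 | 0 | 1
  63 | 011010111111101101001111 | 0 | 0
  64 | 110101111111011010011110 | 1 | 1
  65 | 101011111110110100111101 | 1 | 0
  66 | 010111111101101001111010 | 0 | 1
  67 | 101111111011010011110101 | 1 | 1
  68 | 011111110110100111101011 | 0 | 1
  69 | 111111101101001111010111 | 1 | 0
  70 | 111111011010011110101110 | 1 | 0
  71 | 111110110100111101011100 | 1 | 0
  72 | 111101101001111010111000 | 1 | 1
  73 | 111011010011110101110001 | 1 | 1
  74 | 110110100111101011100011 | 1 | 0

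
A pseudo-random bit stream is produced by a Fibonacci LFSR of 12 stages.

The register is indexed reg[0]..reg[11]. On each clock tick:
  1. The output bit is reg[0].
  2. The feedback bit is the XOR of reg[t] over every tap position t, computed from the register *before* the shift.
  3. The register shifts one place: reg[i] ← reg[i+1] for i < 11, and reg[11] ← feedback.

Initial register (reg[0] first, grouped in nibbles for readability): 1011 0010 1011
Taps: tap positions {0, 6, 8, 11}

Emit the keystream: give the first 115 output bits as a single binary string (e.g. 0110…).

1011001010110011011000001101000001110010101110111010101011010111000000011011011011001000100001001001110101001111111

step | reg (before) | out | fb
   0 | 101100101011 | 1 | 0
   1 | 011001010110 | 0 | 0
   2 | 110010101100 | 1 | 1
   3 | 100101011001 | 1 | 1
   4 | 001010110011 | 0 | 0
   5 | 010101100110 | 0 | 1
   6 | 101011001101 | 1 | 1
   7 | 010110011011 | 0 | 0
   8 | 101100110110 | 1 | 0
   9 | 011001101100 | 0 | 0
  10 | 110011011000 | 1 | 0
  11 | 100110110000 | 1 | 0
  12 | 001101100000 | 0 | 1
  13 | 011011000001 | 0 | 1
  14 | 110110000011 | 1 | 0
  15 | 101100000110 | 1 | 1
  16 | 011000001101 | 0 | 0
  17 | 110000011010 | 1 | 0
  18 | 100000110100 | 1 | 0
  19 | 000001101000 | 0 | 0
  20 | 000011010000 | 0 | 0
  21 | 000110100000 | 0 | 1
  22 | 001101000001 | 0 | 1
  23 | 011010000011 | 0 | 1
  24 | 110100000111 | 1 | 0
  25 | 101000001110 | 1 | 0
  26 | 010000011100 | 0 | 1
  27 | 100000111001 | 1 | 0
  28 | 000001110010 | 0 | 1
  29 | 000011100101 | 0 | 0
  30 | 000111001010 | 0 | 1
  31 | 001110010101 | 0 | 1
  32 | 011100101011 | 0 | 1
  33 | 111001010111 | 1 | 0
  34 | 110010101110 | 1 | 1
  35 | 100101011101 | 1 | 1
  36 | 001010111011 | 0 | 1
  37 | 010101110111 | 0 | 0
  38 | 101011101110 | 1 | 1
  39 | 010111011101 | 0 | 0
  40 | 101110111010 | 1 | 1
  41 | 011101110101 | 0 | 0
  42 | 111011101010 | 1 | 1
  43 | 110111010101 | 1 | 0
  44 | 101110101010 | 1 | 1
  45 | 011101010101 | 0 | 1
  46 | 111010101011 | 1 | 0
  47 | 110101010110 | 1 | 1
  48 | 101010101101 | 1 | 0
  49 | 010101011010 | 0 | 1
  50 | 101010110101 | 1 | 1
  51 | 010101101011 | 0 | 1
  52 | 101011010111 | 1 | 0
  53 | 010110101110 | 0 | 0
  54 | 101101011100 | 1 | 0
  55 | 011010111000 | 0 | 0
  56 | 110101110000 | 1 | 0
  57 | 101011100000 | 1 | 0
  58 | 010111000000 | 0 | 0
  59 | 101110000000 | 1 | 1
  60 | 011100000001 | 0 | 1
  61 | 111000000011 | 1 | 0
  62 | 110000000110 | 1 | 1
  63 | 100000001101 | 1 | 1
  64 | 000000011011 | 0 | 0
  65 | 000000110110 | 0 | 1
  66 | 000001101101 | 0 | 1
  67 | 000011011011 | 0 | 0
  68 | 000110110110 | 0 | 1
  69 | 001101101101 | 0 | 1
  70 | 011011011011 | 0 | 0
  71 | 110110110110 | 1 | 0
  72 | 101101101100 | 1 | 1
  73 | 011011011001 | 0 | 0
  74 | 110110110010 | 1 | 0
  75 | 101101100100 | 1 | 0
  76 | 011011001000 | 0 | 1
  77 | 110110010001 | 1 | 0
  78 | 101100100010 | 1 | 0
  79 | 011001000100 | 0 | 0
  80 | 110010001000 | 1 | 0
  81 | 100100010000 | 1 | 1
  82 | 001000100001 | 0 | 0
  83 | 010001000010 | 0 | 0
  84 | 100010000100 | 1 | 1
  85 | 000100001001 | 0 | 0
  86 | 001000010010 | 0 | 0
  87 | 010000100100 | 0 | 1
  88 | 100001001001 | 1 | 1
  89 | 000010010011 | 0 | 1
  90 | 000100100111 | 0 | 0
  91 | 001001001110 | 0 | 1
  92 | 010010011101 | 0 | 0
  93 | 100100111010 | 1 | 1
  94 | 001001110101 | 0 | 0
  95 | 010011101010 | 0 | 0
  96 | 100111010100 | 1 | 1
  97 | 001110101001 | 0 | 1
  98 | 011101010011 | 0 | 1
  99 | 111010100111 | 1 | 1
 100 | 110101001111 | 1 | 1
 101 | 101010011111 | 1 | 1
 102 | 010100111111 | 0 | 1
 103 | 101001111111 | 1 | 0
 104 | 010011111110 | 0 | 0
 105 | 100111111100 | 1 | 1
 106 | 001111111001 | 0 | 1
 107 | 011111110011 | 0 | 0
 108 | 111111100110 | 1 | 0
 109 | 111111001100 | 1 | 0
 110 | 111110011000 | 1 | 0
 111 | 111100110000 | 1 | 0
 112 | 111001100000 | 1 | 0
 113 | 110011000000 | 1 | 1
 114 | 100110000001 | 1 | 0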